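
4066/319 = 4066/319 = 12.75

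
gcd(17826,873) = 3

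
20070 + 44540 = 64610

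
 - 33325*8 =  - 266600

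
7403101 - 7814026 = -410925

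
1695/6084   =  565/2028= 0.28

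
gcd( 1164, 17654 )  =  194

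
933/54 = 17 + 5/18 = 17.28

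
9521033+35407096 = 44928129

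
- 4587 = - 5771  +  1184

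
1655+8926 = 10581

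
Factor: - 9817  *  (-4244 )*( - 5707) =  - 2^2 *13^1 * 439^1*1061^1*9817^1 = - 237772727036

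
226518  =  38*5961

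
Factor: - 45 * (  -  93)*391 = 1636335 = 3^3 * 5^1*17^1* 23^1*31^1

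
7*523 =3661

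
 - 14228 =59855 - 74083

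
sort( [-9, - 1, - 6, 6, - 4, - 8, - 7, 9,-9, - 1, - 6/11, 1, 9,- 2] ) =[ - 9, - 9  , - 8, -7, - 6, - 4, - 2, - 1 ,-1, - 6/11, 1, 6,9, 9] 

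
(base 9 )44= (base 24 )1G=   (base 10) 40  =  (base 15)2a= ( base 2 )101000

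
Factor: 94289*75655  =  5^1*13^1*  7253^1*15131^1 = 7133434295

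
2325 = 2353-28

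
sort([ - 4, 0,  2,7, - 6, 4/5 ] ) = [ - 6, - 4,0,4/5,2, 7] 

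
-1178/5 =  - 1178/5 = - 235.60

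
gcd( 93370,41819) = 1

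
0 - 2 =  - 2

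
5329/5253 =1  +  76/5253 = 1.01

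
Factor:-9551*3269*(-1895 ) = 59166105005 =5^1*7^1*379^1*467^1*9551^1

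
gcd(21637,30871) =1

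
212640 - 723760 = -511120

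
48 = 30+18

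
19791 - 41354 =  - 21563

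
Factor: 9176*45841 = 2^3*31^1*37^1 * 45841^1 = 420637016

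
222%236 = 222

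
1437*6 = 8622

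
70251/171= 410 + 47/57 =410.82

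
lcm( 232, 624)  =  18096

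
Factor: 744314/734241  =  2^1 * 3^( - 1)*29^1*41^1*313^1*244747^(  -  1)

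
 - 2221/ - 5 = 444 + 1/5= 444.20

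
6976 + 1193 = 8169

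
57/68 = 57/68 = 0.84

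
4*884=3536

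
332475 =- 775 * ( - 429)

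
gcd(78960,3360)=1680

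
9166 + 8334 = 17500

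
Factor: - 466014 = -2^1*3^1* 101^1*769^1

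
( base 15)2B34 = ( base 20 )133e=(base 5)244044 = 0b10010000111010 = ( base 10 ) 9274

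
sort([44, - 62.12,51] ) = [ - 62.12, 44,51] 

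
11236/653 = 11236/653 = 17.21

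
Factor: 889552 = 2^4 * 53^1*1049^1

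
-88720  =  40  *(-2218)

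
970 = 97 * 10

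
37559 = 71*529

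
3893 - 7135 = -3242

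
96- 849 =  - 753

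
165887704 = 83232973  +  82654731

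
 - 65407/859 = -77+736/859  =  - 76.14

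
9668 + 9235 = 18903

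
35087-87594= - 52507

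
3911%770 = 61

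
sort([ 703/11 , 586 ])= [703/11,  586 ]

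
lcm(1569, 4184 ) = 12552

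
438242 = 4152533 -3714291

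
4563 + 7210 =11773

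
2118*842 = 1783356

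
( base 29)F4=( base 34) cv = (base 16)1b7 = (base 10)439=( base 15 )1E4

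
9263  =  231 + 9032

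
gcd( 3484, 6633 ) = 67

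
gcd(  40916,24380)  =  212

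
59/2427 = 59/2427 = 0.02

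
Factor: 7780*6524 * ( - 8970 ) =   -  455287778400 = -2^5*3^1 * 5^2 * 7^1 * 13^1*23^1*233^1*389^1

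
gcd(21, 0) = 21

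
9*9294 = 83646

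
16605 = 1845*9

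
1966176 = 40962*48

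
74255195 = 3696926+70558269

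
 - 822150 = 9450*( - 87) 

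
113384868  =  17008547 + 96376321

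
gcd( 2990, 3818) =46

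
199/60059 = 199/60059 = 0.00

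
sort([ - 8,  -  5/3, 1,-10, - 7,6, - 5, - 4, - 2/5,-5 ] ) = [-10, - 8, - 7, - 5, - 5, - 4, - 5/3, - 2/5,1,6]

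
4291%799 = 296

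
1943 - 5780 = - 3837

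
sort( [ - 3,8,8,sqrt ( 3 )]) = [ - 3,sqrt( 3 ),  8,8 ]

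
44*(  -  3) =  - 132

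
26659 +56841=83500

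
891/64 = 13+59/64= 13.92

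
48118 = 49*982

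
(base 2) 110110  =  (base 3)2000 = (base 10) 54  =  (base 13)42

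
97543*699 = 68182557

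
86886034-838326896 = -751440862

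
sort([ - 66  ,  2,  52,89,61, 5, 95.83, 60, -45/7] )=[ - 66,  -  45/7,2,5,52,60,61, 89, 95.83] 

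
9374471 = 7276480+2097991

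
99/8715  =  33/2905 = 0.01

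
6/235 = 6/235 = 0.03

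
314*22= 6908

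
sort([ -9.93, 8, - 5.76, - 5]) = [ - 9.93, - 5.76, - 5,8]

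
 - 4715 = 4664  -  9379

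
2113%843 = 427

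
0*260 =0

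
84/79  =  84/79=1.06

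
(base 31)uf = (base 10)945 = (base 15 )430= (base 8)1661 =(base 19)2BE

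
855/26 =32+23/26 = 32.88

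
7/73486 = 1/10498 =0.00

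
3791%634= 621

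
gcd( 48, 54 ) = 6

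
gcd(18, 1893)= 3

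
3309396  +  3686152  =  6995548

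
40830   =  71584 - 30754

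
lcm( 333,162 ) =5994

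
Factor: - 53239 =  - 53239^1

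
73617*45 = 3312765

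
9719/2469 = 9719/2469 = 3.94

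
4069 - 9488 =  - 5419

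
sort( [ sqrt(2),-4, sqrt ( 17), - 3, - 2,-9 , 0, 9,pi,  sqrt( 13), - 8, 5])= [-9 ,-8, - 4,-3,-2 , 0,sqrt( 2 ), pi, sqrt( 13), sqrt (17) , 5,9 ]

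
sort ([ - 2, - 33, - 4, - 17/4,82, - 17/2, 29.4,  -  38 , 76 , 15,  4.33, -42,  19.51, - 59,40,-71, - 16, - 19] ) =[ - 71, - 59,-42, -38, - 33 , - 19, - 16, - 17/2, - 17/4,-4 , - 2,4.33, 15,19.51,29.4 , 40,76,82] 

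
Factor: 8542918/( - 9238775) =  - 275578/298025 = - 2^1 * 5^( - 2 ) * 7^( -1)*13^( - 1 )*131^( - 1 )*227^1*607^1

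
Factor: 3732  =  2^2 * 3^1*311^1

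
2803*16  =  44848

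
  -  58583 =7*(-8369 ) 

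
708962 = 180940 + 528022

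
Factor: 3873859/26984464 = 2^( - 4 )*11^1*13^( - 1 )*83^1 * 4243^1*129733^( - 1)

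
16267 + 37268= 53535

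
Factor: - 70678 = -2^1*35339^1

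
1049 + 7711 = 8760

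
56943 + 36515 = 93458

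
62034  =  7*8862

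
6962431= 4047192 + 2915239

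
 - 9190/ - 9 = 1021+1/9 = 1021.11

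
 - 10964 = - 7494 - 3470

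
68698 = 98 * 701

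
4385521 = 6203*707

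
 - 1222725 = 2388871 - 3611596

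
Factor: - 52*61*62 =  - 2^3 * 13^1 * 31^1 * 61^1 = - 196664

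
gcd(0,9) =9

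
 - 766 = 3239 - 4005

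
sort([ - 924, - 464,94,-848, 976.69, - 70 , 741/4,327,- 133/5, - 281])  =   [ - 924, - 848 ,-464, -281,-70, - 133/5, 94, 741/4, 327, 976.69]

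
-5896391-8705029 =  -14601420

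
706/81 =8 + 58/81 = 8.72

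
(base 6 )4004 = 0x364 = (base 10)868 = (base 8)1544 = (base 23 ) 1EH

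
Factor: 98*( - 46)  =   - 4508 = - 2^2*7^2*23^1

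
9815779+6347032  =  16162811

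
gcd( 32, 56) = 8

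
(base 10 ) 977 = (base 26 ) 1BF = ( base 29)14k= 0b1111010001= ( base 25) 1e2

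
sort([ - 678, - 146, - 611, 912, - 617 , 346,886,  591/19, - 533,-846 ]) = [ - 846, - 678, - 617, - 611, - 533, - 146, 591/19,346,886 , 912 ]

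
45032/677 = 45032/677 = 66.52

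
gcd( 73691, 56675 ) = 1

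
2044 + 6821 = 8865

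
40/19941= 40/19941= 0.00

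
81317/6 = 13552+ 5/6 = 13552.83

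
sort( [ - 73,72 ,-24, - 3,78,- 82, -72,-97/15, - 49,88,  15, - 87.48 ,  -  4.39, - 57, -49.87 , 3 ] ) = [-87.48, - 82,-73,  -  72,- 57 ,-49.87,- 49, - 24,-97/15,-4.39, - 3,3,  15, 72,78 , 88]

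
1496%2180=1496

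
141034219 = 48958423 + 92075796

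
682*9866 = 6728612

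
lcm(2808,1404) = 2808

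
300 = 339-39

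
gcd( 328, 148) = 4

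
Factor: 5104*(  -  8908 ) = - 45466432=- 2^6*11^1*17^1*29^1*131^1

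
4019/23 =174 +17/23=174.74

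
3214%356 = 10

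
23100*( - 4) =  - 92400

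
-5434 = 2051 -7485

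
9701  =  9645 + 56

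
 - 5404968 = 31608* ( - 171 )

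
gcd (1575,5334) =21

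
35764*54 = 1931256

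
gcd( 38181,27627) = 3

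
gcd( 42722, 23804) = 2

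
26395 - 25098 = 1297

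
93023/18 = 93023/18 = 5167.94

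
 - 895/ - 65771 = 895/65771 = 0.01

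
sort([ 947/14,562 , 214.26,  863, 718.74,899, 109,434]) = [ 947/14, 109, 214.26, 434,562,  718.74, 863,899 ] 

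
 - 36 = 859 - 895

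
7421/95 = 7421/95 = 78.12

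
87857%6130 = 2037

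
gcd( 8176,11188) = 4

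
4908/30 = 818/5 = 163.60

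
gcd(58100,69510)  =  70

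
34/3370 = 17/1685 = 0.01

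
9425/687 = 13  +  494/687 = 13.72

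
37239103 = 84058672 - 46819569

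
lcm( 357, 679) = 34629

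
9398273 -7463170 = 1935103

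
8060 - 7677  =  383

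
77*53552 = 4123504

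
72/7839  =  8/871 = 0.01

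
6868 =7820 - 952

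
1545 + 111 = 1656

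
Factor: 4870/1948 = 2^( - 1 )*5^1 =5/2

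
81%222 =81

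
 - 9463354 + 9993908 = 530554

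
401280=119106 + 282174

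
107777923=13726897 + 94051026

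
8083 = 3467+4616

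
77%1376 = 77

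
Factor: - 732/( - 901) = 2^2*3^1*17^(-1)*53^ ( - 1 )*61^1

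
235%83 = 69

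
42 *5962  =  250404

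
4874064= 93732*52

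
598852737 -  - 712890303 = 1311743040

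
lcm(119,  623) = 10591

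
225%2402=225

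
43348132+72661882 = 116010014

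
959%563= 396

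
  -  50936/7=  - 50936/7 = -  7276.57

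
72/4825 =72/4825 = 0.01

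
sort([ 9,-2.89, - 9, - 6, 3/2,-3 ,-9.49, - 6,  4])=[-9.49,-9,-6  ,-6,-3, - 2.89,3/2, 4,9 ] 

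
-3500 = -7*500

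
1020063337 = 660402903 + 359660434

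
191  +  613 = 804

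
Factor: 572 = 2^2*11^1*13^1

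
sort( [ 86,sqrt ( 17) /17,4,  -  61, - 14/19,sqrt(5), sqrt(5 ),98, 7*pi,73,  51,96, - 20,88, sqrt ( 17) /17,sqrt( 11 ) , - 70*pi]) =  [ - 70*pi, - 61,- 20,-14/19,sqrt (17)/17,sqrt(17) /17,sqrt( 5),sqrt( 5 ) , sqrt(11),4 , 7*pi,51, 73, 86,88,96  ,  98]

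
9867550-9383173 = 484377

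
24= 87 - 63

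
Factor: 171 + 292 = 463 = 463^1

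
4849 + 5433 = 10282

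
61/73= 61/73= 0.84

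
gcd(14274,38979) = 549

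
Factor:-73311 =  - 3^1*7^1*3491^1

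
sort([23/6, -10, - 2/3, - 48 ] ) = [-48, - 10  , - 2/3,23/6]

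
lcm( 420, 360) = 2520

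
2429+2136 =4565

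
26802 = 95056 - 68254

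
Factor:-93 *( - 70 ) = 2^1*3^1* 5^1 * 7^1*31^1= 6510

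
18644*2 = 37288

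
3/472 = 3/472 = 0.01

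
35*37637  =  1317295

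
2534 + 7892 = 10426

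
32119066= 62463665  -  30344599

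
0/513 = 0 = 0.00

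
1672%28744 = 1672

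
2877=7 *411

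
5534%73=59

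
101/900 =101/900 = 0.11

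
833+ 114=947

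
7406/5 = 1481 + 1/5 = 1481.20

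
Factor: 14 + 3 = 17 = 17^1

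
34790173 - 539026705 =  - 504236532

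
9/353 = 9/353 = 0.03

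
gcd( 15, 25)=5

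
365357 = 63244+302113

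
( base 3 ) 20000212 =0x112d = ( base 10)4397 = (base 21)9k8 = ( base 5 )120042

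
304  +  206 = 510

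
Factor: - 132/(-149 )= 2^2*3^1*11^1*149^( - 1)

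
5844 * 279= 1630476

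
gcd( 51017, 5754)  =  1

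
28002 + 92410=120412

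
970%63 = 25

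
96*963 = 92448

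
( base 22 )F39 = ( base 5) 213320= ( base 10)7335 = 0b1110010100111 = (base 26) am3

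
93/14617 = 93/14617 = 0.01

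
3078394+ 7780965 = 10859359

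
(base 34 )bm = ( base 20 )JG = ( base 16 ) 18c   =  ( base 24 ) gc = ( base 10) 396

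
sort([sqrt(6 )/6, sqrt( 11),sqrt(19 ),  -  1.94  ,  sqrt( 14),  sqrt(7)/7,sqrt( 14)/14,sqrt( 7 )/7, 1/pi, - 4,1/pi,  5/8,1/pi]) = [-4, - 1.94,sqrt( 14)/14,1/pi,1/pi,1/pi,sqrt( 7 )/7 , sqrt( 7 )/7,sqrt( 6 )/6,5/8,sqrt(11),sqrt(14 ), sqrt( 19 )]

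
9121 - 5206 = 3915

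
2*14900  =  29800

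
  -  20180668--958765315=938584647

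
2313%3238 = 2313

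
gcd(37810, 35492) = 38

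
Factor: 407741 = 407741^1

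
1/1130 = 1/1130 = 0.00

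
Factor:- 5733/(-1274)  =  9/2 = 2^(-1 ) * 3^2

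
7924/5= 7924/5 = 1584.80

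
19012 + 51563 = 70575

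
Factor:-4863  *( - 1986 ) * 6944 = 2^6*3^2*7^1*31^1*331^1* 1621^1=67064582592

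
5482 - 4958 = 524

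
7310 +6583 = 13893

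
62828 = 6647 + 56181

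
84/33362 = 6/2383 = 0.00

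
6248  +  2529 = 8777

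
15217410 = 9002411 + 6214999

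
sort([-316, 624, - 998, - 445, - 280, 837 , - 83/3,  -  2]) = [  -  998, - 445, - 316, - 280, -83/3, - 2, 624 , 837]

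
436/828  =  109/207 = 0.53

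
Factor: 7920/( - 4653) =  - 80/47 = - 2^4*5^1*47^( - 1 ) 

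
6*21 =126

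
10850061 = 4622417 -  - 6227644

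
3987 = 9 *443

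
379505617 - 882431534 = -502925917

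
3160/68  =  790/17  =  46.47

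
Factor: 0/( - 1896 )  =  0^1 = 0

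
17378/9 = 1930 + 8/9 =1930.89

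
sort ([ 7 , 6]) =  [ 6,7 ]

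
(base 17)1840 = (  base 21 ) gb6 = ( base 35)5XD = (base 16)1C7D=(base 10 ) 7293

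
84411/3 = 28137 = 28137.00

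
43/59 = 43/59=0.73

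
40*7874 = 314960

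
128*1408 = 180224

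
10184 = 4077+6107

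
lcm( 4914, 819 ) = 4914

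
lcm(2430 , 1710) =46170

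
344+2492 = 2836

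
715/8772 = 715/8772 = 0.08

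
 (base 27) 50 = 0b10000111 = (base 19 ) 72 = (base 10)135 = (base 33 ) 43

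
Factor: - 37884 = - 2^2*3^1*7^1 * 11^1 * 41^1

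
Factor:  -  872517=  - 3^1*290839^1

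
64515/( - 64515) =-1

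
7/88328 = 7/88328 =0.00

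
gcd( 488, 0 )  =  488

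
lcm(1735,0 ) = 0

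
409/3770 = 409/3770 = 0.11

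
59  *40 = 2360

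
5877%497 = 410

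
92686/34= 46343/17 = 2726.06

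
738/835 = 738/835=0.88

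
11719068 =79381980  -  67662912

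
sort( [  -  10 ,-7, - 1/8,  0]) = [-10 , - 7, - 1/8,0]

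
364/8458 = 182/4229= 0.04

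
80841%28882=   23077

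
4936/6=822  +  2/3 = 822.67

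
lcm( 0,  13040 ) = 0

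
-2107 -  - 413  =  - 1694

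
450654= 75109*6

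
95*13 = 1235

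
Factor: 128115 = 3^3* 5^1*13^1 * 73^1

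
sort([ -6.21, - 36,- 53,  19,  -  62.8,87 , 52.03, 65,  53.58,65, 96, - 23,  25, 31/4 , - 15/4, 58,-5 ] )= [-62.8,  -  53, - 36,-23, - 6.21, - 5 , -15/4, 31/4, 19, 25, 52.03 , 53.58,58 , 65, 65,87,  96] 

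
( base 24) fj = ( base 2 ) 101111011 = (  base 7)1051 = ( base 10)379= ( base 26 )ef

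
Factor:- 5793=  - 3^1*1931^1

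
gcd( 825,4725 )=75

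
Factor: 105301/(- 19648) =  - 343/64 = - 2^( - 6 )*7^3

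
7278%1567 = 1010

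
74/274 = 37/137=0.27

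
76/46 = 1+ 15/23 = 1.65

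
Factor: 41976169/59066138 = 2^( - 1)*41^1 * 197^1*5197^1*29533069^( - 1)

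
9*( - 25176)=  - 226584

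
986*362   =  356932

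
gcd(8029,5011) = 1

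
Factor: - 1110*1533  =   - 2^1*3^2 * 5^1*7^1*37^1*73^1 = - 1701630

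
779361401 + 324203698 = 1103565099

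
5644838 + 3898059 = 9542897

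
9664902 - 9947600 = -282698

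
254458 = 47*5414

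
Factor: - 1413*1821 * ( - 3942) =2^1*3^6*73^1*157^1*607^1 = 10143053766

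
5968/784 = 7 + 30/49 = 7.61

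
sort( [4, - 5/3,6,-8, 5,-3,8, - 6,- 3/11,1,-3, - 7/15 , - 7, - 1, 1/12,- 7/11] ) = [-8, - 7, - 6,-3, - 3,-5/3 , -1, - 7/11,-7/15  , - 3/11 , 1/12, 1, 4,5, 6, 8]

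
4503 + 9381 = 13884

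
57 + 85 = 142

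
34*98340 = 3343560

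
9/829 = 9/829 = 0.01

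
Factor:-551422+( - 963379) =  -1514801=- 1514801^1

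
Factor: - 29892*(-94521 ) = 2825421732  =  2^2*3^2*7^2*47^1 *53^1*643^1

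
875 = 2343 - 1468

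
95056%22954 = 3240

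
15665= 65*241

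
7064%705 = 14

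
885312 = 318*2784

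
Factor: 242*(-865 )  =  -2^1*5^1*11^2* 173^1= -  209330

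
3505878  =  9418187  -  5912309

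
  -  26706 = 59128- 85834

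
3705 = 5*741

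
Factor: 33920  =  2^7*5^1*53^1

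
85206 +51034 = 136240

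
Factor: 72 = 2^3*3^2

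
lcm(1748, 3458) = 159068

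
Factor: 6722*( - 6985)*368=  - 17278766560 =- 2^5*5^1 * 11^1*23^1 *127^1*3361^1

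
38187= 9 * 4243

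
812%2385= 812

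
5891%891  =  545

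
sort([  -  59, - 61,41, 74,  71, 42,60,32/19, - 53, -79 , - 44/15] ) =[ - 79, - 61,-59, - 53 , - 44/15, 32/19,41,42,60, 71,74]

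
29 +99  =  128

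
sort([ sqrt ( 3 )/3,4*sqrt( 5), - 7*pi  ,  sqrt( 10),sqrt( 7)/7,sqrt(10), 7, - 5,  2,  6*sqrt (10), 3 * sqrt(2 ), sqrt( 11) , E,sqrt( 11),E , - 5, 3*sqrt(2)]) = [ - 7*pi, - 5,  -  5,sqrt(7 )/7,sqrt (3) /3,2, E,E,sqrt( 10), sqrt( 10),sqrt( 11), sqrt( 11), 3*sqrt( 2 ), 3*sqrt( 2),  7,4*sqrt( 5),6*sqrt(10)]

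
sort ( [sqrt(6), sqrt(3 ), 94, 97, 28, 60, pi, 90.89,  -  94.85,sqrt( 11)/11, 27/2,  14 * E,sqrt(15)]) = [ - 94.85,sqrt(11)/11, sqrt (3), sqrt ( 6), pi, sqrt(15),27/2, 28, 14*E, 60, 90.89 , 94, 97]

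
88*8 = 704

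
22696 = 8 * 2837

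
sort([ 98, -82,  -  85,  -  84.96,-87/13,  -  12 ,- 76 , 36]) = [ - 85, - 84.96,-82, - 76,-12 ,  -  87/13,36,  98 ] 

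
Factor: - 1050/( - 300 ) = 2^( - 1) *7^1 =7/2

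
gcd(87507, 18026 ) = 1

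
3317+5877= 9194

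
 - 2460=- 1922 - 538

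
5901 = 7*843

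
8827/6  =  8827/6 =1471.17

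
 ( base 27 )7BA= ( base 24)99a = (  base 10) 5410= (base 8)12442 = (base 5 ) 133120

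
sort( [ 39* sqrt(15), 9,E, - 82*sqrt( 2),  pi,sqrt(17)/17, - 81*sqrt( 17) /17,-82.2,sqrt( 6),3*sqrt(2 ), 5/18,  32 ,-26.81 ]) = [ - 82*sqrt(2), - 82.2, - 26.81, - 81  *  sqrt( 17 ) /17, sqrt( 17)/17,5/18,sqrt(6),E,pi,3 * sqrt( 2 ),9,32,39 * sqrt( 15 ) ] 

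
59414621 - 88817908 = - 29403287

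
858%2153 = 858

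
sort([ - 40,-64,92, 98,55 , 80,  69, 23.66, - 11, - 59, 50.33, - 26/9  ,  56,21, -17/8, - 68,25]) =[ - 68, - 64 , - 59, - 40, - 11 ,-26/9,-17/8, 21, 23.66, 25,50.33 , 55,56,  69,80,92, 98]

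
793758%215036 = 148650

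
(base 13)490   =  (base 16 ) 319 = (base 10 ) 793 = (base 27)12A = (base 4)30121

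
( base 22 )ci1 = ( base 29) 7as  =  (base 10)6205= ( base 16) 183d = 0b1100000111101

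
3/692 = 3/692 = 0.00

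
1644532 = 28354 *58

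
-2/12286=  -  1 + 6142/6143 =- 0.00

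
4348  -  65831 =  - 61483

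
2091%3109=2091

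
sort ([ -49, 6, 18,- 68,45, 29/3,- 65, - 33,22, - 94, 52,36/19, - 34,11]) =[ - 94, -68, - 65,-49, - 34, - 33,36/19, 6, 29/3, 11,18, 22, 45, 52] 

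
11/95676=11/95676 = 0.00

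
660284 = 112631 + 547653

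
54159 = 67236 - 13077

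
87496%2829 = 2626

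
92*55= 5060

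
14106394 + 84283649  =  98390043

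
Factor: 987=3^1 *7^1*47^1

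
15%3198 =15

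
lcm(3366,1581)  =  104346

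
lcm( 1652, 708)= 4956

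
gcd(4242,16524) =6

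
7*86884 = 608188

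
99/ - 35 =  - 99/35 = - 2.83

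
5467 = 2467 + 3000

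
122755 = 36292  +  86463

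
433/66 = 433/66 = 6.56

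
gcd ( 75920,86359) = 949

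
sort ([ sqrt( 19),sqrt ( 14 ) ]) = [sqrt(14),sqrt(19) ] 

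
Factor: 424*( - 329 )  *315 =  - 2^3 * 3^2 * 5^1*7^2 * 47^1*  53^1 = - 43941240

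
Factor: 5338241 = 41^1*130201^1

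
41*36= 1476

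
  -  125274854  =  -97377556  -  27897298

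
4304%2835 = 1469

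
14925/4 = 14925/4  =  3731.25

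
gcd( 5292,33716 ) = 4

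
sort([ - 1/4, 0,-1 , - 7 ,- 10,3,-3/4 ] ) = [ - 10, - 7,-1, - 3/4,  -  1/4, 0, 3]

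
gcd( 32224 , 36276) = 4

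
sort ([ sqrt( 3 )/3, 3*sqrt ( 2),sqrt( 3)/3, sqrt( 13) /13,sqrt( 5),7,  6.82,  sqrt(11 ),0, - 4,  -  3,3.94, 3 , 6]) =[ - 4,-3, 0 , sqrt( 13) /13,sqrt( 3 ) /3, sqrt( 3 )/3,sqrt(5),3,  sqrt( 11 ),3.94,3*sqrt( 2),6,6.82,7]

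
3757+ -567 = 3190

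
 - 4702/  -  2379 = 1 + 2323/2379 = 1.98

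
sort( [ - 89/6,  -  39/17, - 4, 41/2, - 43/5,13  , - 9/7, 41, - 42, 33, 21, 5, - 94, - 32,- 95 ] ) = [-95, - 94 ,-42, - 32, - 89/6, - 43/5,- 4, - 39/17, - 9/7, 5, 13,41/2, 21,33, 41]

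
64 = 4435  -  4371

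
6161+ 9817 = 15978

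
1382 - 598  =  784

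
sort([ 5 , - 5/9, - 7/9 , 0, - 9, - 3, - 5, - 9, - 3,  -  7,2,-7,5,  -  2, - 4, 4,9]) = [ -9, - 9, - 7, - 7 , - 5, - 4 ,- 3, - 3, - 2, - 7/9, - 5/9, 0 , 2,4,5,5,9]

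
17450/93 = 187  +  59/93 = 187.63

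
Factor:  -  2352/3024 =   -  7/9 = - 3^( -2)*7^1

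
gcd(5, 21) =1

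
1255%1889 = 1255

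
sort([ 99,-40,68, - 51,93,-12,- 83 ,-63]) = [ - 83, - 63, - 51, -40,  -  12,68,93,99]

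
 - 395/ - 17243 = 395/17243 = 0.02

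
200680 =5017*40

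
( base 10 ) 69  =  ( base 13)54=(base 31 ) 27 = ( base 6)153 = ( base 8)105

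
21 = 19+2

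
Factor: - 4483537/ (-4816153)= 4483537^1*4816153^( - 1)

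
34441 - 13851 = 20590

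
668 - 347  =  321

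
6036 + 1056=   7092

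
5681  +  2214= 7895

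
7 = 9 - 2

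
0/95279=0 = 0.00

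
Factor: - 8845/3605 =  - 7^(-1)*29^1  *61^1* 103^( - 1) = -1769/721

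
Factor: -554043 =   -  3^1*7^2*3769^1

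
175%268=175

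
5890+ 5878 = 11768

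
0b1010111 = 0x57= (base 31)2P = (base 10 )87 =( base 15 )5c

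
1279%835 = 444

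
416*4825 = 2007200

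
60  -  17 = 43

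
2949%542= 239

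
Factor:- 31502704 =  - 2^4*1968919^1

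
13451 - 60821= - 47370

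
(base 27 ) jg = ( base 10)529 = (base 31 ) H2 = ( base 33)g1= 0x211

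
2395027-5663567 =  - 3268540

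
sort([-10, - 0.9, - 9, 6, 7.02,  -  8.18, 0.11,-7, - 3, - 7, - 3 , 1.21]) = [ - 10, - 9, -8.18, - 7, - 7,  -  3, - 3, - 0.9, 0.11 , 1.21, 6, 7.02]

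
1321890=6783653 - 5461763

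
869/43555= 869/43555 = 0.02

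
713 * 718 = 511934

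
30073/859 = 30073/859 = 35.01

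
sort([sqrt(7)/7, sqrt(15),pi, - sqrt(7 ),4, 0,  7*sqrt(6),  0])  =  [ -sqrt( 7 ),0,0,sqrt( 7)/7,  pi , sqrt( 15 ),4,7*sqrt( 6) ] 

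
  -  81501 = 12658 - 94159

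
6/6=1 = 1.00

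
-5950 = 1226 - 7176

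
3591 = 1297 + 2294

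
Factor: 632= 2^3 * 79^1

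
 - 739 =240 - 979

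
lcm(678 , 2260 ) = 6780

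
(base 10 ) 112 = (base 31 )3J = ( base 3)11011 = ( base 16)70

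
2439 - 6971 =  - 4532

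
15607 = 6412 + 9195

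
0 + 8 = 8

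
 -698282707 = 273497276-971779983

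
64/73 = 64/73 =0.88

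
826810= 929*890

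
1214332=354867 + 859465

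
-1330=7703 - 9033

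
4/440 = 1/110 = 0.01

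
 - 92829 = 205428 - 298257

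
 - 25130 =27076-52206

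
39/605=39/605 = 0.06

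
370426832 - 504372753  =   - 133945921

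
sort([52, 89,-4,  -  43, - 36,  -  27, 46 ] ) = [ - 43, - 36, - 27,-4,46, 52,  89 ] 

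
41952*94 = 3943488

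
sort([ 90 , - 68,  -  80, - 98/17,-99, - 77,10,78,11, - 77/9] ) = [- 99, - 80,-77, - 68,-77/9, - 98/17,  10,11,78 , 90]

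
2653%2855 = 2653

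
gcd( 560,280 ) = 280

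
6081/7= 6081/7 = 868.71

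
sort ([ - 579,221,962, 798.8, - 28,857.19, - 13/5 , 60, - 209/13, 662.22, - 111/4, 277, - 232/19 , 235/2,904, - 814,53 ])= [-814,-579 , - 28, - 111/4, - 209/13, - 232/19, - 13/5 , 53, 60,235/2,221, 277, 662.22 , 798.8, 857.19,904, 962 ]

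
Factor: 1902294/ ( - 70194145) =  - 2^1*3^2 *5^(- 1)*7^( - 1)*105683^1 * 2005547^( - 1) 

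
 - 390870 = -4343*90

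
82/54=1 + 14/27 = 1.52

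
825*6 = 4950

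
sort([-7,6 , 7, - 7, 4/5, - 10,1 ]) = [ - 10,-7, - 7,4/5, 1,6, 7]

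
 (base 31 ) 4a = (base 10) 134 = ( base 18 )78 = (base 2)10000110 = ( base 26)54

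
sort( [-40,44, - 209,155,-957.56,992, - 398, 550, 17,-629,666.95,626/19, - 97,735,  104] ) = [ -957.56,-629, - 398  , - 209 , -97,- 40, 17,626/19,44,104,155,550, 666.95,735, 992 ] 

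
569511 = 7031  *81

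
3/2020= 3/2020 =0.00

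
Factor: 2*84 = 168 = 2^3 * 3^1*7^1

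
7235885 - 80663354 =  - 73427469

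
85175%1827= 1133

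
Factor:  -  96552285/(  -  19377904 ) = 2^( - 4)*3^1 * 5^1 * 7^( - 1 ) * 13^( - 1)*113^1*13309^(-1) * 56963^1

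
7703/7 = 7703/7 = 1100.43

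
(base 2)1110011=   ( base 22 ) 55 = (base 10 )115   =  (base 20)5f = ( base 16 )73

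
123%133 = 123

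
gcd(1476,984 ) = 492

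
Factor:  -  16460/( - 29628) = 3^(-2 ) * 5^1 = 5/9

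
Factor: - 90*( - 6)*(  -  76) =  - 41040 = - 2^4*3^3*5^1 *19^1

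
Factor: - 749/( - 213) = 3^( - 1) * 7^1  *71^( - 1 ) * 107^1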